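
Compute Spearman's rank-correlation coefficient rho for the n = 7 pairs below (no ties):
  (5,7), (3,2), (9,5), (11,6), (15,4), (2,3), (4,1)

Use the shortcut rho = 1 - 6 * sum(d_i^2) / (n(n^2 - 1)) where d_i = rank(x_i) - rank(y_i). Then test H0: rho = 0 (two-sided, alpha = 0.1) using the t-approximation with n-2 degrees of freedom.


Step 1: Rank x and y separately (midranks; no ties here).
rank(x): 5->4, 3->2, 9->5, 11->6, 15->7, 2->1, 4->3
rank(y): 7->7, 2->2, 5->5, 6->6, 4->4, 3->3, 1->1
Step 2: d_i = R_x(i) - R_y(i); compute d_i^2.
  (4-7)^2=9, (2-2)^2=0, (5-5)^2=0, (6-6)^2=0, (7-4)^2=9, (1-3)^2=4, (3-1)^2=4
sum(d^2) = 26.
Step 3: rho = 1 - 6*26 / (7*(7^2 - 1)) = 1 - 156/336 = 0.535714.
Step 4: Under H0, t = rho * sqrt((n-2)/(1-rho^2)) = 1.4186 ~ t(5).
Step 5: Two-sided p-value from the t-distribution with 5 df = 0.215217.
Step 6: alpha = 0.1. fail to reject H0.

rho = 0.5357, p = 0.215217, fail to reject H0 at alpha = 0.1.


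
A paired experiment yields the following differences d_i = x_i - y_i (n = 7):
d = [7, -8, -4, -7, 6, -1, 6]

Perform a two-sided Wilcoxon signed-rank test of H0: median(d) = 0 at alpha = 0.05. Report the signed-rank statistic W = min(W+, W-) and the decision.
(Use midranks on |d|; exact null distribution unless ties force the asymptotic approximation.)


Step 1: Drop any zero differences (none here) and take |d_i|.
|d| = [7, 8, 4, 7, 6, 1, 6]
Step 2: Midrank |d_i| (ties get averaged ranks).
ranks: |7|->5.5, |8|->7, |4|->2, |7|->5.5, |6|->3.5, |1|->1, |6|->3.5
Step 3: Attach original signs; sum ranks with positive sign and with negative sign.
W+ = 5.5 + 3.5 + 3.5 = 12.5
W- = 7 + 2 + 5.5 + 1 = 15.5
(Check: W+ + W- = 28 should equal n(n+1)/2 = 28.)
Step 4: Test statistic W = min(W+, W-) = 12.5.
Step 5: Ties in |d|, so use the tie-corrected normal approximation.
        E[W] = n(n+1)/4 = 7*8/4 = 14.
        Tie groups: |d|=6 (t=2), |d|=7 (t=2); sum(t^3 - t) = 12.
        Var[W] = n(n+1)(2n+1)/24 - sum(t^3-t)/48 = 840/24 - 12/48 = 34.75.
        z = (W - E[W]) / sqrt(Var[W]) = (12.5 - 14) / 5.8949 = -0.2545.
        Two-sided p = 2*Phi(z) = 0.799143.
Step 6: alpha = 0.05. fail to reject H0.

W+ = 12.5, W- = 15.5, W = min = 12.5, p = 0.799143, fail to reject H0.


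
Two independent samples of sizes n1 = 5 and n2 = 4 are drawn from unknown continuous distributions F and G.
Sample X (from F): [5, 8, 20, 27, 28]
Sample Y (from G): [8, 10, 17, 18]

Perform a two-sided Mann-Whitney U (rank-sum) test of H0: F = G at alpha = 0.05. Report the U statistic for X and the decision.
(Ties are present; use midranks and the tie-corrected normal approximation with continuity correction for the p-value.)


Step 1: Combine and sort all 9 observations; assign midranks.
sorted (value, group): (5,X), (8,X), (8,Y), (10,Y), (17,Y), (18,Y), (20,X), (27,X), (28,X)
ranks: 5->1, 8->2.5, 8->2.5, 10->4, 17->5, 18->6, 20->7, 27->8, 28->9
Step 2: Rank sum for X: R1 = 1 + 2.5 + 7 + 8 + 9 = 27.5.
Step 3: U_X = R1 - n1(n1+1)/2 = 27.5 - 5*6/2 = 27.5 - 15 = 12.5.
       U_Y = n1*n2 - U_X = 20 - 12.5 = 7.5.
Step 4: Ties are present, so use the tie-corrected normal approximation (with continuity correction) for the p-value.
Step 5: p-value = 0.622753; compare to alpha = 0.05. fail to reject H0.

U_X = 12.5, p = 0.622753, fail to reject H0 at alpha = 0.05.


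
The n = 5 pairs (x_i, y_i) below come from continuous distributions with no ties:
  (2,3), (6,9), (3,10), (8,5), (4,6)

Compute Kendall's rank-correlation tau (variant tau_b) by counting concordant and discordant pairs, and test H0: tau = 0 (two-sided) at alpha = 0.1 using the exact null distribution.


Step 1: Enumerate the 10 unordered pairs (i,j) with i<j and classify each by sign(x_j-x_i) * sign(y_j-y_i).
  (1,2):dx=+4,dy=+6->C; (1,3):dx=+1,dy=+7->C; (1,4):dx=+6,dy=+2->C; (1,5):dx=+2,dy=+3->C
  (2,3):dx=-3,dy=+1->D; (2,4):dx=+2,dy=-4->D; (2,5):dx=-2,dy=-3->C; (3,4):dx=+5,dy=-5->D
  (3,5):dx=+1,dy=-4->D; (4,5):dx=-4,dy=+1->D
Step 2: C = 5, D = 5, total pairs = 10.
Step 3: tau = (C - D)/(n(n-1)/2) = (5 - 5)/10 = 0.000000.
Step 4: Exact two-sided p-value (enumerate n! = 120 permutations of y under H0): p = 1.000000.
Step 5: alpha = 0.1. fail to reject H0.

tau_b = 0.0000 (C=5, D=5), p = 1.000000, fail to reject H0.


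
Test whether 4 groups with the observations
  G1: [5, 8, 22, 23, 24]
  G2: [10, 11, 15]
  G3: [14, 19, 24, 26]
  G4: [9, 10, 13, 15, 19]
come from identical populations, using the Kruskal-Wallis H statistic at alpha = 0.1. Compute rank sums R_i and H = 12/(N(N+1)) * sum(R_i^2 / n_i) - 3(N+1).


Step 1: Combine all N = 17 observations and assign midranks.
sorted (value, group, rank): (5,G1,1), (8,G1,2), (9,G4,3), (10,G2,4.5), (10,G4,4.5), (11,G2,6), (13,G4,7), (14,G3,8), (15,G2,9.5), (15,G4,9.5), (19,G3,11.5), (19,G4,11.5), (22,G1,13), (23,G1,14), (24,G1,15.5), (24,G3,15.5), (26,G3,17)
Step 2: Sum ranks within each group.
R_1 = 45.5 (n_1 = 5)
R_2 = 20 (n_2 = 3)
R_3 = 52 (n_3 = 4)
R_4 = 35.5 (n_4 = 5)
Step 3: H = 12/(N(N+1)) * sum(R_i^2/n_i) - 3(N+1)
     = 12/(17*18) * (45.5^2/5 + 20^2/3 + 52^2/4 + 35.5^2/5) - 3*18
     = 0.039216 * 1475.43 - 54
     = 3.860131.
Step 4: Ties present; correction factor C = 1 - 24/(17^3 - 17) = 0.995098. Corrected H = 3.860131 / 0.995098 = 3.879146.
Step 5: Under H0, H ~ chi^2(3); p-value = 0.274813.
Step 6: alpha = 0.1. fail to reject H0.

H = 3.8791, df = 3, p = 0.274813, fail to reject H0.


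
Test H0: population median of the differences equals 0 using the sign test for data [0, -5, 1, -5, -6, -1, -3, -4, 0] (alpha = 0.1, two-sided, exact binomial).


Step 1: Discard zero differences. Original n = 9; n_eff = number of nonzero differences = 7.
Nonzero differences (with sign): -5, +1, -5, -6, -1, -3, -4
Step 2: Count signs: positive = 1, negative = 6.
Step 3: Under H0: P(positive) = 0.5, so the number of positives S ~ Bin(7, 0.5).
Step 4: Two-sided exact p-value = sum of Bin(7,0.5) probabilities at or below the observed probability = 0.125000.
Step 5: alpha = 0.1. fail to reject H0.

n_eff = 7, pos = 1, neg = 6, p = 0.125000, fail to reject H0.


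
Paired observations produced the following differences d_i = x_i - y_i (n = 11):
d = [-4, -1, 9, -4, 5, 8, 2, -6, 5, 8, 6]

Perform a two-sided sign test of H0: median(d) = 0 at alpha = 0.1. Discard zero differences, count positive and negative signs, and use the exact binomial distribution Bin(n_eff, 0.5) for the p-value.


Step 1: Discard zero differences. Original n = 11; n_eff = number of nonzero differences = 11.
Nonzero differences (with sign): -4, -1, +9, -4, +5, +8, +2, -6, +5, +8, +6
Step 2: Count signs: positive = 7, negative = 4.
Step 3: Under H0: P(positive) = 0.5, so the number of positives S ~ Bin(11, 0.5).
Step 4: Two-sided exact p-value = sum of Bin(11,0.5) probabilities at or below the observed probability = 0.548828.
Step 5: alpha = 0.1. fail to reject H0.

n_eff = 11, pos = 7, neg = 4, p = 0.548828, fail to reject H0.


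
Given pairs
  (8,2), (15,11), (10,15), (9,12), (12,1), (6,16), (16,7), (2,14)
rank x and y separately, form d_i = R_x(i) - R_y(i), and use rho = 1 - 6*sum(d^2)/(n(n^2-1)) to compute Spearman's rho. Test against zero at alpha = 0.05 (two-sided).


Step 1: Rank x and y separately (midranks; no ties here).
rank(x): 8->3, 15->7, 10->5, 9->4, 12->6, 6->2, 16->8, 2->1
rank(y): 2->2, 11->4, 15->7, 12->5, 1->1, 16->8, 7->3, 14->6
Step 2: d_i = R_x(i) - R_y(i); compute d_i^2.
  (3-2)^2=1, (7-4)^2=9, (5-7)^2=4, (4-5)^2=1, (6-1)^2=25, (2-8)^2=36, (8-3)^2=25, (1-6)^2=25
sum(d^2) = 126.
Step 3: rho = 1 - 6*126 / (8*(8^2 - 1)) = 1 - 756/504 = -0.500000.
Step 4: Under H0, t = rho * sqrt((n-2)/(1-rho^2)) = -1.4142 ~ t(6).
Step 5: Two-sided p-value from the t-distribution with 6 df = 0.207031.
Step 6: alpha = 0.05. fail to reject H0.

rho = -0.5000, p = 0.207031, fail to reject H0 at alpha = 0.05.


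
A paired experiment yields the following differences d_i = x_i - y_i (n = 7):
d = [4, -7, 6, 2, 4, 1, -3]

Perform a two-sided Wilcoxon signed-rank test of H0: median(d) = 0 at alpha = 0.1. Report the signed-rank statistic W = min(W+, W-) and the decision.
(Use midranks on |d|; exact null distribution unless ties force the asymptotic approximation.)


Step 1: Drop any zero differences (none here) and take |d_i|.
|d| = [4, 7, 6, 2, 4, 1, 3]
Step 2: Midrank |d_i| (ties get averaged ranks).
ranks: |4|->4.5, |7|->7, |6|->6, |2|->2, |4|->4.5, |1|->1, |3|->3
Step 3: Attach original signs; sum ranks with positive sign and with negative sign.
W+ = 4.5 + 6 + 2 + 4.5 + 1 = 18
W- = 7 + 3 = 10
(Check: W+ + W- = 28 should equal n(n+1)/2 = 28.)
Step 4: Test statistic W = min(W+, W-) = 10.
Step 5: Ties in |d|, so use the tie-corrected normal approximation.
        E[W] = n(n+1)/4 = 7*8/4 = 14.
        Tie groups: |d|=4 (t=2); sum(t^3 - t) = 6.
        Var[W] = n(n+1)(2n+1)/24 - sum(t^3-t)/48 = 840/24 - 6/48 = 34.875.
        z = (W - E[W]) / sqrt(Var[W]) = (10 - 14) / 5.9055 = -0.6773.
        Two-sided p = 2*Phi(z) = 0.498194.
Step 6: alpha = 0.1. fail to reject H0.

W+ = 18, W- = 10, W = min = 10, p = 0.498194, fail to reject H0.


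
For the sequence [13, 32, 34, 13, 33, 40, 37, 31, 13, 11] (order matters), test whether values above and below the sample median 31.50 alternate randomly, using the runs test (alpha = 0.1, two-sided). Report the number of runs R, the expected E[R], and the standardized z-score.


Step 1: Compute median = 31.50; label A = above, B = below.
Labels in order: BAABAAABBB  (n_A = 5, n_B = 5)
Step 2: Count runs R = 5.
Step 3: Under H0 (random ordering), E[R] = 2*n_A*n_B/(n_A+n_B) + 1 = 2*5*5/10 + 1 = 6.0000.
        Var[R] = 2*n_A*n_B*(2*n_A*n_B - n_A - n_B) / ((n_A+n_B)^2 * (n_A+n_B-1)) = 2000/900 = 2.2222.
        SD[R] = 1.4907.
Step 4: Continuity-corrected z = (R + 0.5 - E[R]) / SD[R] = (5 + 0.5 - 6.0000) / 1.4907 = -0.3354.
Step 5: Two-sided p-value via normal approximation = 2*(1 - Phi(|z|)) = 0.737316.
Step 6: alpha = 0.1. fail to reject H0.

R = 5, z = -0.3354, p = 0.737316, fail to reject H0.


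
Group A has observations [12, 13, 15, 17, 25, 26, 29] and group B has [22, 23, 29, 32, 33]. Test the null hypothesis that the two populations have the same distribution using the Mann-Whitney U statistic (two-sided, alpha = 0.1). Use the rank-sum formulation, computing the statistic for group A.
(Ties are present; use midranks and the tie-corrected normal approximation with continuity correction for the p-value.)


Step 1: Combine and sort all 12 observations; assign midranks.
sorted (value, group): (12,X), (13,X), (15,X), (17,X), (22,Y), (23,Y), (25,X), (26,X), (29,X), (29,Y), (32,Y), (33,Y)
ranks: 12->1, 13->2, 15->3, 17->4, 22->5, 23->6, 25->7, 26->8, 29->9.5, 29->9.5, 32->11, 33->12
Step 2: Rank sum for X: R1 = 1 + 2 + 3 + 4 + 7 + 8 + 9.5 = 34.5.
Step 3: U_X = R1 - n1(n1+1)/2 = 34.5 - 7*8/2 = 34.5 - 28 = 6.5.
       U_Y = n1*n2 - U_X = 35 - 6.5 = 28.5.
Step 4: Ties are present, so use the tie-corrected normal approximation (with continuity correction) for the p-value.
Step 5: p-value = 0.087602; compare to alpha = 0.1. reject H0.

U_X = 6.5, p = 0.087602, reject H0 at alpha = 0.1.


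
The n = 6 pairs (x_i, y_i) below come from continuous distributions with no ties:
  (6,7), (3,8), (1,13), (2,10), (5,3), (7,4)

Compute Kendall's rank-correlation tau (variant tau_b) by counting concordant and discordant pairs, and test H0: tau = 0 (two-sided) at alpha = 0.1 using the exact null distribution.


Step 1: Enumerate the 15 unordered pairs (i,j) with i<j and classify each by sign(x_j-x_i) * sign(y_j-y_i).
  (1,2):dx=-3,dy=+1->D; (1,3):dx=-5,dy=+6->D; (1,4):dx=-4,dy=+3->D; (1,5):dx=-1,dy=-4->C
  (1,6):dx=+1,dy=-3->D; (2,3):dx=-2,dy=+5->D; (2,4):dx=-1,dy=+2->D; (2,5):dx=+2,dy=-5->D
  (2,6):dx=+4,dy=-4->D; (3,4):dx=+1,dy=-3->D; (3,5):dx=+4,dy=-10->D; (3,6):dx=+6,dy=-9->D
  (4,5):dx=+3,dy=-7->D; (4,6):dx=+5,dy=-6->D; (5,6):dx=+2,dy=+1->C
Step 2: C = 2, D = 13, total pairs = 15.
Step 3: tau = (C - D)/(n(n-1)/2) = (2 - 13)/15 = -0.733333.
Step 4: Exact two-sided p-value (enumerate n! = 720 permutations of y under H0): p = 0.055556.
Step 5: alpha = 0.1. reject H0.

tau_b = -0.7333 (C=2, D=13), p = 0.055556, reject H0.


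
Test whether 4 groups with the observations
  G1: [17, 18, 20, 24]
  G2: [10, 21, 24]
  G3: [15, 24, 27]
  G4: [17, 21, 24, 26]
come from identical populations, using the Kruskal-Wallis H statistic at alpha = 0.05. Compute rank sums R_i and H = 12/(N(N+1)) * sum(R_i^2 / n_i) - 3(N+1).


Step 1: Combine all N = 14 observations and assign midranks.
sorted (value, group, rank): (10,G2,1), (15,G3,2), (17,G1,3.5), (17,G4,3.5), (18,G1,5), (20,G1,6), (21,G2,7.5), (21,G4,7.5), (24,G1,10.5), (24,G2,10.5), (24,G3,10.5), (24,G4,10.5), (26,G4,13), (27,G3,14)
Step 2: Sum ranks within each group.
R_1 = 25 (n_1 = 4)
R_2 = 19 (n_2 = 3)
R_3 = 26.5 (n_3 = 3)
R_4 = 34.5 (n_4 = 4)
Step 3: H = 12/(N(N+1)) * sum(R_i^2/n_i) - 3(N+1)
     = 12/(14*15) * (25^2/4 + 19^2/3 + 26.5^2/3 + 34.5^2/4) - 3*15
     = 0.057143 * 808.229 - 45
     = 1.184524.
Step 4: Ties present; correction factor C = 1 - 72/(14^3 - 14) = 0.973626. Corrected H = 1.184524 / 0.973626 = 1.216610.
Step 5: Under H0, H ~ chi^2(3); p-value = 0.749023.
Step 6: alpha = 0.05. fail to reject H0.

H = 1.2166, df = 3, p = 0.749023, fail to reject H0.


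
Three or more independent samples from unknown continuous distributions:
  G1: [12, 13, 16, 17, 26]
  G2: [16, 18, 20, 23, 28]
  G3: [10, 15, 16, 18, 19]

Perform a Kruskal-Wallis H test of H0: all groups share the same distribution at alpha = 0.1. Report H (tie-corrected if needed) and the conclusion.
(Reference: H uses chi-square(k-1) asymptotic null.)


Step 1: Combine all N = 15 observations and assign midranks.
sorted (value, group, rank): (10,G3,1), (12,G1,2), (13,G1,3), (15,G3,4), (16,G1,6), (16,G2,6), (16,G3,6), (17,G1,8), (18,G2,9.5), (18,G3,9.5), (19,G3,11), (20,G2,12), (23,G2,13), (26,G1,14), (28,G2,15)
Step 2: Sum ranks within each group.
R_1 = 33 (n_1 = 5)
R_2 = 55.5 (n_2 = 5)
R_3 = 31.5 (n_3 = 5)
Step 3: H = 12/(N(N+1)) * sum(R_i^2/n_i) - 3(N+1)
     = 12/(15*16) * (33^2/5 + 55.5^2/5 + 31.5^2/5) - 3*16
     = 0.050000 * 1032.3 - 48
     = 3.615000.
Step 4: Ties present; correction factor C = 1 - 30/(15^3 - 15) = 0.991071. Corrected H = 3.615000 / 0.991071 = 3.647568.
Step 5: Under H0, H ~ chi^2(2); p-value = 0.161414.
Step 6: alpha = 0.1. fail to reject H0.

H = 3.6476, df = 2, p = 0.161414, fail to reject H0.


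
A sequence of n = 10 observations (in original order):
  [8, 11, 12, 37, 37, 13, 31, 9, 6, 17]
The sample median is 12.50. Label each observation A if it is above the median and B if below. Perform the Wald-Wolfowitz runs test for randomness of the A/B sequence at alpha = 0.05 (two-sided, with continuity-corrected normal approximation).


Step 1: Compute median = 12.50; label A = above, B = below.
Labels in order: BBBAAAABBA  (n_A = 5, n_B = 5)
Step 2: Count runs R = 4.
Step 3: Under H0 (random ordering), E[R] = 2*n_A*n_B/(n_A+n_B) + 1 = 2*5*5/10 + 1 = 6.0000.
        Var[R] = 2*n_A*n_B*(2*n_A*n_B - n_A - n_B) / ((n_A+n_B)^2 * (n_A+n_B-1)) = 2000/900 = 2.2222.
        SD[R] = 1.4907.
Step 4: Continuity-corrected z = (R + 0.5 - E[R]) / SD[R] = (4 + 0.5 - 6.0000) / 1.4907 = -1.0062.
Step 5: Two-sided p-value via normal approximation = 2*(1 - Phi(|z|)) = 0.314305.
Step 6: alpha = 0.05. fail to reject H0.

R = 4, z = -1.0062, p = 0.314305, fail to reject H0.


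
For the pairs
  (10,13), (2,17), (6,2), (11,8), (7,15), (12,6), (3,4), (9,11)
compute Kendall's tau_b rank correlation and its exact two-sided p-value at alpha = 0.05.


Step 1: Enumerate the 28 unordered pairs (i,j) with i<j and classify each by sign(x_j-x_i) * sign(y_j-y_i).
  (1,2):dx=-8,dy=+4->D; (1,3):dx=-4,dy=-11->C; (1,4):dx=+1,dy=-5->D; (1,5):dx=-3,dy=+2->D
  (1,6):dx=+2,dy=-7->D; (1,7):dx=-7,dy=-9->C; (1,8):dx=-1,dy=-2->C; (2,3):dx=+4,dy=-15->D
  (2,4):dx=+9,dy=-9->D; (2,5):dx=+5,dy=-2->D; (2,6):dx=+10,dy=-11->D; (2,7):dx=+1,dy=-13->D
  (2,8):dx=+7,dy=-6->D; (3,4):dx=+5,dy=+6->C; (3,5):dx=+1,dy=+13->C; (3,6):dx=+6,dy=+4->C
  (3,7):dx=-3,dy=+2->D; (3,8):dx=+3,dy=+9->C; (4,5):dx=-4,dy=+7->D; (4,6):dx=+1,dy=-2->D
  (4,7):dx=-8,dy=-4->C; (4,8):dx=-2,dy=+3->D; (5,6):dx=+5,dy=-9->D; (5,7):dx=-4,dy=-11->C
  (5,8):dx=+2,dy=-4->D; (6,7):dx=-9,dy=-2->C; (6,8):dx=-3,dy=+5->D; (7,8):dx=+6,dy=+7->C
Step 2: C = 11, D = 17, total pairs = 28.
Step 3: tau = (C - D)/(n(n-1)/2) = (11 - 17)/28 = -0.214286.
Step 4: Exact two-sided p-value (enumerate n! = 40320 permutations of y under H0): p = 0.548413.
Step 5: alpha = 0.05. fail to reject H0.

tau_b = -0.2143 (C=11, D=17), p = 0.548413, fail to reject H0.


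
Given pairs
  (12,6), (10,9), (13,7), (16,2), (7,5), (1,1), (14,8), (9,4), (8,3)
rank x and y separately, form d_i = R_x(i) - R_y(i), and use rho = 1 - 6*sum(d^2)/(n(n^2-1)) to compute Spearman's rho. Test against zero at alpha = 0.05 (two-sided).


Step 1: Rank x and y separately (midranks; no ties here).
rank(x): 12->6, 10->5, 13->7, 16->9, 7->2, 1->1, 14->8, 9->4, 8->3
rank(y): 6->6, 9->9, 7->7, 2->2, 5->5, 1->1, 8->8, 4->4, 3->3
Step 2: d_i = R_x(i) - R_y(i); compute d_i^2.
  (6-6)^2=0, (5-9)^2=16, (7-7)^2=0, (9-2)^2=49, (2-5)^2=9, (1-1)^2=0, (8-8)^2=0, (4-4)^2=0, (3-3)^2=0
sum(d^2) = 74.
Step 3: rho = 1 - 6*74 / (9*(9^2 - 1)) = 1 - 444/720 = 0.383333.
Step 4: Under H0, t = rho * sqrt((n-2)/(1-rho^2)) = 1.0981 ~ t(7).
Step 5: Two-sided p-value from the t-distribution with 7 df = 0.308495.
Step 6: alpha = 0.05. fail to reject H0.

rho = 0.3833, p = 0.308495, fail to reject H0 at alpha = 0.05.


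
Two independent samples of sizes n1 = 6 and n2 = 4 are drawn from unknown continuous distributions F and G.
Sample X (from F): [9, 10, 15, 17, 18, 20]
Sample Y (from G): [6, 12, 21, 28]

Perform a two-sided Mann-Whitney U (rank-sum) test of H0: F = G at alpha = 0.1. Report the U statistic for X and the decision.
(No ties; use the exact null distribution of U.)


Step 1: Combine and sort all 10 observations; assign midranks.
sorted (value, group): (6,Y), (9,X), (10,X), (12,Y), (15,X), (17,X), (18,X), (20,X), (21,Y), (28,Y)
ranks: 6->1, 9->2, 10->3, 12->4, 15->5, 17->6, 18->7, 20->8, 21->9, 28->10
Step 2: Rank sum for X: R1 = 2 + 3 + 5 + 6 + 7 + 8 = 31.
Step 3: U_X = R1 - n1(n1+1)/2 = 31 - 6*7/2 = 31 - 21 = 10.
       U_Y = n1*n2 - U_X = 24 - 10 = 14.
Step 4: No ties, so the exact null distribution of U (based on enumerating the C(10,6) = 210 equally likely rank assignments) gives the two-sided p-value.
Step 5: p-value = 0.761905; compare to alpha = 0.1. fail to reject H0.

U_X = 10, p = 0.761905, fail to reject H0 at alpha = 0.1.


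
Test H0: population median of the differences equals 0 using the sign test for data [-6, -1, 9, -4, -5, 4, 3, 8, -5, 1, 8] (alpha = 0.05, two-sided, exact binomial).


Step 1: Discard zero differences. Original n = 11; n_eff = number of nonzero differences = 11.
Nonzero differences (with sign): -6, -1, +9, -4, -5, +4, +3, +8, -5, +1, +8
Step 2: Count signs: positive = 6, negative = 5.
Step 3: Under H0: P(positive) = 0.5, so the number of positives S ~ Bin(11, 0.5).
Step 4: Two-sided exact p-value = sum of Bin(11,0.5) probabilities at or below the observed probability = 1.000000.
Step 5: alpha = 0.05. fail to reject H0.

n_eff = 11, pos = 6, neg = 5, p = 1.000000, fail to reject H0.


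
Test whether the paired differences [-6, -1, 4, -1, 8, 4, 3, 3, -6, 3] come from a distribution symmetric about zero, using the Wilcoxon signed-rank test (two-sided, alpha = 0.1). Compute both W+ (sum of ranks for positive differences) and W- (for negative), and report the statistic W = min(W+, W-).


Step 1: Drop any zero differences (none here) and take |d_i|.
|d| = [6, 1, 4, 1, 8, 4, 3, 3, 6, 3]
Step 2: Midrank |d_i| (ties get averaged ranks).
ranks: |6|->8.5, |1|->1.5, |4|->6.5, |1|->1.5, |8|->10, |4|->6.5, |3|->4, |3|->4, |6|->8.5, |3|->4
Step 3: Attach original signs; sum ranks with positive sign and with negative sign.
W+ = 6.5 + 10 + 6.5 + 4 + 4 + 4 = 35
W- = 8.5 + 1.5 + 1.5 + 8.5 = 20
(Check: W+ + W- = 55 should equal n(n+1)/2 = 55.)
Step 4: Test statistic W = min(W+, W-) = 20.
Step 5: Ties in |d|, so use the tie-corrected normal approximation.
        E[W] = n(n+1)/4 = 10*11/4 = 27.5.
        Tie groups: |d|=1 (t=2), |d|=3 (t=3), |d|=4 (t=2), |d|=6 (t=2); sum(t^3 - t) = 42.
        Var[W] = n(n+1)(2n+1)/24 - sum(t^3-t)/48 = 2310/24 - 42/48 = 95.375.
        z = (W - E[W]) / sqrt(Var[W]) = (20 - 27.5) / 9.7660 = -0.7680.
        Two-sided p = 2*Phi(z) = 0.442505.
Step 6: alpha = 0.1. fail to reject H0.

W+ = 35, W- = 20, W = min = 20, p = 0.442505, fail to reject H0.


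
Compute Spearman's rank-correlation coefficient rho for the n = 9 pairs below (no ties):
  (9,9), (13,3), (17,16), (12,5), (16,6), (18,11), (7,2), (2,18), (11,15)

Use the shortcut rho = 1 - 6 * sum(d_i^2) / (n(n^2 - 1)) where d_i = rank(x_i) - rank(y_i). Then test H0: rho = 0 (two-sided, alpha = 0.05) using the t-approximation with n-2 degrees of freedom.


Step 1: Rank x and y separately (midranks; no ties here).
rank(x): 9->3, 13->6, 17->8, 12->5, 16->7, 18->9, 7->2, 2->1, 11->4
rank(y): 9->5, 3->2, 16->8, 5->3, 6->4, 11->6, 2->1, 18->9, 15->7
Step 2: d_i = R_x(i) - R_y(i); compute d_i^2.
  (3-5)^2=4, (6-2)^2=16, (8-8)^2=0, (5-3)^2=4, (7-4)^2=9, (9-6)^2=9, (2-1)^2=1, (1-9)^2=64, (4-7)^2=9
sum(d^2) = 116.
Step 3: rho = 1 - 6*116 / (9*(9^2 - 1)) = 1 - 696/720 = 0.033333.
Step 4: Under H0, t = rho * sqrt((n-2)/(1-rho^2)) = 0.0882 ~ t(7).
Step 5: Two-sided p-value from the t-distribution with 7 df = 0.932157.
Step 6: alpha = 0.05. fail to reject H0.

rho = 0.0333, p = 0.932157, fail to reject H0 at alpha = 0.05.


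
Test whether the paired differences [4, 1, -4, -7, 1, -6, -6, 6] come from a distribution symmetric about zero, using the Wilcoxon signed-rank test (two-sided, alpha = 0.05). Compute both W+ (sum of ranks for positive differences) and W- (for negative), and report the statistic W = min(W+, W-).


Step 1: Drop any zero differences (none here) and take |d_i|.
|d| = [4, 1, 4, 7, 1, 6, 6, 6]
Step 2: Midrank |d_i| (ties get averaged ranks).
ranks: |4|->3.5, |1|->1.5, |4|->3.5, |7|->8, |1|->1.5, |6|->6, |6|->6, |6|->6
Step 3: Attach original signs; sum ranks with positive sign and with negative sign.
W+ = 3.5 + 1.5 + 1.5 + 6 = 12.5
W- = 3.5 + 8 + 6 + 6 = 23.5
(Check: W+ + W- = 36 should equal n(n+1)/2 = 36.)
Step 4: Test statistic W = min(W+, W-) = 12.5.
Step 5: Ties in |d|, so use the tie-corrected normal approximation.
        E[W] = n(n+1)/4 = 8*9/4 = 18.
        Tie groups: |d|=1 (t=2), |d|=4 (t=2), |d|=6 (t=3); sum(t^3 - t) = 36.
        Var[W] = n(n+1)(2n+1)/24 - sum(t^3-t)/48 = 1224/24 - 36/48 = 50.25.
        z = (W - E[W]) / sqrt(Var[W]) = (12.5 - 18) / 7.0887 = -0.7759.
        Two-sided p = 2*Phi(z) = 0.437820.
Step 6: alpha = 0.05. fail to reject H0.

W+ = 12.5, W- = 23.5, W = min = 12.5, p = 0.437820, fail to reject H0.


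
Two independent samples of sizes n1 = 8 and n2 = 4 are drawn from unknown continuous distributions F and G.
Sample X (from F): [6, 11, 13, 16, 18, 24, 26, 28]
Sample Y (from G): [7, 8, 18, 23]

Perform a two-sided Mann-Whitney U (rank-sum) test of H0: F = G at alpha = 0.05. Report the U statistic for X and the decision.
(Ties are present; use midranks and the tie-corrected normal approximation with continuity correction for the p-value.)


Step 1: Combine and sort all 12 observations; assign midranks.
sorted (value, group): (6,X), (7,Y), (8,Y), (11,X), (13,X), (16,X), (18,X), (18,Y), (23,Y), (24,X), (26,X), (28,X)
ranks: 6->1, 7->2, 8->3, 11->4, 13->5, 16->6, 18->7.5, 18->7.5, 23->9, 24->10, 26->11, 28->12
Step 2: Rank sum for X: R1 = 1 + 4 + 5 + 6 + 7.5 + 10 + 11 + 12 = 56.5.
Step 3: U_X = R1 - n1(n1+1)/2 = 56.5 - 8*9/2 = 56.5 - 36 = 20.5.
       U_Y = n1*n2 - U_X = 32 - 20.5 = 11.5.
Step 4: Ties are present, so use the tie-corrected normal approximation (with continuity correction) for the p-value.
Step 5: p-value = 0.496152; compare to alpha = 0.05. fail to reject H0.

U_X = 20.5, p = 0.496152, fail to reject H0 at alpha = 0.05.


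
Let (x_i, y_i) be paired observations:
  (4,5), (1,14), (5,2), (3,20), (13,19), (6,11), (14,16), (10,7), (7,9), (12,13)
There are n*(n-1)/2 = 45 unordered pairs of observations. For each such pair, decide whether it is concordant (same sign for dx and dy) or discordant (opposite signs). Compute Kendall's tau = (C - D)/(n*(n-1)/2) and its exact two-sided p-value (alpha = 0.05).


Step 1: Enumerate the 45 unordered pairs (i,j) with i<j and classify each by sign(x_j-x_i) * sign(y_j-y_i).
  (1,2):dx=-3,dy=+9->D; (1,3):dx=+1,dy=-3->D; (1,4):dx=-1,dy=+15->D; (1,5):dx=+9,dy=+14->C
  (1,6):dx=+2,dy=+6->C; (1,7):dx=+10,dy=+11->C; (1,8):dx=+6,dy=+2->C; (1,9):dx=+3,dy=+4->C
  (1,10):dx=+8,dy=+8->C; (2,3):dx=+4,dy=-12->D; (2,4):dx=+2,dy=+6->C; (2,5):dx=+12,dy=+5->C
  (2,6):dx=+5,dy=-3->D; (2,7):dx=+13,dy=+2->C; (2,8):dx=+9,dy=-7->D; (2,9):dx=+6,dy=-5->D
  (2,10):dx=+11,dy=-1->D; (3,4):dx=-2,dy=+18->D; (3,5):dx=+8,dy=+17->C; (3,6):dx=+1,dy=+9->C
  (3,7):dx=+9,dy=+14->C; (3,8):dx=+5,dy=+5->C; (3,9):dx=+2,dy=+7->C; (3,10):dx=+7,dy=+11->C
  (4,5):dx=+10,dy=-1->D; (4,6):dx=+3,dy=-9->D; (4,7):dx=+11,dy=-4->D; (4,8):dx=+7,dy=-13->D
  (4,9):dx=+4,dy=-11->D; (4,10):dx=+9,dy=-7->D; (5,6):dx=-7,dy=-8->C; (5,7):dx=+1,dy=-3->D
  (5,8):dx=-3,dy=-12->C; (5,9):dx=-6,dy=-10->C; (5,10):dx=-1,dy=-6->C; (6,7):dx=+8,dy=+5->C
  (6,8):dx=+4,dy=-4->D; (6,9):dx=+1,dy=-2->D; (6,10):dx=+6,dy=+2->C; (7,8):dx=-4,dy=-9->C
  (7,9):dx=-7,dy=-7->C; (7,10):dx=-2,dy=-3->C; (8,9):dx=-3,dy=+2->D; (8,10):dx=+2,dy=+6->C
  (9,10):dx=+5,dy=+4->C
Step 2: C = 26, D = 19, total pairs = 45.
Step 3: tau = (C - D)/(n(n-1)/2) = (26 - 19)/45 = 0.155556.
Step 4: Exact two-sided p-value (enumerate n! = 3628800 permutations of y under H0): p = 0.600654.
Step 5: alpha = 0.05. fail to reject H0.

tau_b = 0.1556 (C=26, D=19), p = 0.600654, fail to reject H0.


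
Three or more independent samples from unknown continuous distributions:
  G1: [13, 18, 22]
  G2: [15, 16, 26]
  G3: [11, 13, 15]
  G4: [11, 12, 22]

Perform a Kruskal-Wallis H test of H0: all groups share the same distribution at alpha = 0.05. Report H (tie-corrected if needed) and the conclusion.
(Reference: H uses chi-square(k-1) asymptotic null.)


Step 1: Combine all N = 12 observations and assign midranks.
sorted (value, group, rank): (11,G3,1.5), (11,G4,1.5), (12,G4,3), (13,G1,4.5), (13,G3,4.5), (15,G2,6.5), (15,G3,6.5), (16,G2,8), (18,G1,9), (22,G1,10.5), (22,G4,10.5), (26,G2,12)
Step 2: Sum ranks within each group.
R_1 = 24 (n_1 = 3)
R_2 = 26.5 (n_2 = 3)
R_3 = 12.5 (n_3 = 3)
R_4 = 15 (n_4 = 3)
Step 3: H = 12/(N(N+1)) * sum(R_i^2/n_i) - 3(N+1)
     = 12/(12*13) * (24^2/3 + 26.5^2/3 + 12.5^2/3 + 15^2/3) - 3*13
     = 0.076923 * 553.167 - 39
     = 3.551282.
Step 4: Ties present; correction factor C = 1 - 24/(12^3 - 12) = 0.986014. Corrected H = 3.551282 / 0.986014 = 3.601655.
Step 5: Under H0, H ~ chi^2(3); p-value = 0.307815.
Step 6: alpha = 0.05. fail to reject H0.

H = 3.6017, df = 3, p = 0.307815, fail to reject H0.


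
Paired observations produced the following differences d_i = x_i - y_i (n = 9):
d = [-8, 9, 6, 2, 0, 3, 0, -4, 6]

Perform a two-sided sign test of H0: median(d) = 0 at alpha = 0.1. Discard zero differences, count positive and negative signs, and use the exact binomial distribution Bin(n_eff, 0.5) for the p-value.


Step 1: Discard zero differences. Original n = 9; n_eff = number of nonzero differences = 7.
Nonzero differences (with sign): -8, +9, +6, +2, +3, -4, +6
Step 2: Count signs: positive = 5, negative = 2.
Step 3: Under H0: P(positive) = 0.5, so the number of positives S ~ Bin(7, 0.5).
Step 4: Two-sided exact p-value = sum of Bin(7,0.5) probabilities at or below the observed probability = 0.453125.
Step 5: alpha = 0.1. fail to reject H0.

n_eff = 7, pos = 5, neg = 2, p = 0.453125, fail to reject H0.


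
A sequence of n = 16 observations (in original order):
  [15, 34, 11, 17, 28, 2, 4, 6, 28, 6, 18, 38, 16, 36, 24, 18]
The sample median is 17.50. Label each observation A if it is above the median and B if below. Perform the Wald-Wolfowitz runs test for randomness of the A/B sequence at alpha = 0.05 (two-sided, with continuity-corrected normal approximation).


Step 1: Compute median = 17.50; label A = above, B = below.
Labels in order: BABBABBBABAABAAA  (n_A = 8, n_B = 8)
Step 2: Count runs R = 10.
Step 3: Under H0 (random ordering), E[R] = 2*n_A*n_B/(n_A+n_B) + 1 = 2*8*8/16 + 1 = 9.0000.
        Var[R] = 2*n_A*n_B*(2*n_A*n_B - n_A - n_B) / ((n_A+n_B)^2 * (n_A+n_B-1)) = 14336/3840 = 3.7333.
        SD[R] = 1.9322.
Step 4: Continuity-corrected z = (R - 0.5 - E[R]) / SD[R] = (10 - 0.5 - 9.0000) / 1.9322 = 0.2588.
Step 5: Two-sided p-value via normal approximation = 2*(1 - Phi(|z|)) = 0.795809.
Step 6: alpha = 0.05. fail to reject H0.

R = 10, z = 0.2588, p = 0.795809, fail to reject H0.


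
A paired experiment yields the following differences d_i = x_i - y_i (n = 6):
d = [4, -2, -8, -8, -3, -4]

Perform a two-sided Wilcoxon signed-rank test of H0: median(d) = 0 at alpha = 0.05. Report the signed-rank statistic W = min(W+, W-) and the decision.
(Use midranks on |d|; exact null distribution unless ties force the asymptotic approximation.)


Step 1: Drop any zero differences (none here) and take |d_i|.
|d| = [4, 2, 8, 8, 3, 4]
Step 2: Midrank |d_i| (ties get averaged ranks).
ranks: |4|->3.5, |2|->1, |8|->5.5, |8|->5.5, |3|->2, |4|->3.5
Step 3: Attach original signs; sum ranks with positive sign and with negative sign.
W+ = 3.5 = 3.5
W- = 1 + 5.5 + 5.5 + 2 + 3.5 = 17.5
(Check: W+ + W- = 21 should equal n(n+1)/2 = 21.)
Step 4: Test statistic W = min(W+, W-) = 3.5.
Step 5: Ties in |d|, so use the tie-corrected normal approximation.
        E[W] = n(n+1)/4 = 6*7/4 = 10.5.
        Tie groups: |d|=4 (t=2), |d|=8 (t=2); sum(t^3 - t) = 12.
        Var[W] = n(n+1)(2n+1)/24 - sum(t^3-t)/48 = 546/24 - 12/48 = 22.5.
        z = (W - E[W]) / sqrt(Var[W]) = (3.5 - 10.5) / 4.7434 = -1.4757.
        Two-sided p = 2*Phi(z) = 0.140017.
Step 6: alpha = 0.05. fail to reject H0.

W+ = 3.5, W- = 17.5, W = min = 3.5, p = 0.140017, fail to reject H0.


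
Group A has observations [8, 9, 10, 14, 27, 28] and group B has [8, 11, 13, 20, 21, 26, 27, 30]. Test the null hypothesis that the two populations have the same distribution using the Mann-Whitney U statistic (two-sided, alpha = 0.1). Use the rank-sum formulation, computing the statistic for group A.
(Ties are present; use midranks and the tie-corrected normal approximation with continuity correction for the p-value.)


Step 1: Combine and sort all 14 observations; assign midranks.
sorted (value, group): (8,X), (8,Y), (9,X), (10,X), (11,Y), (13,Y), (14,X), (20,Y), (21,Y), (26,Y), (27,X), (27,Y), (28,X), (30,Y)
ranks: 8->1.5, 8->1.5, 9->3, 10->4, 11->5, 13->6, 14->7, 20->8, 21->9, 26->10, 27->11.5, 27->11.5, 28->13, 30->14
Step 2: Rank sum for X: R1 = 1.5 + 3 + 4 + 7 + 11.5 + 13 = 40.
Step 3: U_X = R1 - n1(n1+1)/2 = 40 - 6*7/2 = 40 - 21 = 19.
       U_Y = n1*n2 - U_X = 48 - 19 = 29.
Step 4: Ties are present, so use the tie-corrected normal approximation (with continuity correction) for the p-value.
Step 5: p-value = 0.560413; compare to alpha = 0.1. fail to reject H0.

U_X = 19, p = 0.560413, fail to reject H0 at alpha = 0.1.


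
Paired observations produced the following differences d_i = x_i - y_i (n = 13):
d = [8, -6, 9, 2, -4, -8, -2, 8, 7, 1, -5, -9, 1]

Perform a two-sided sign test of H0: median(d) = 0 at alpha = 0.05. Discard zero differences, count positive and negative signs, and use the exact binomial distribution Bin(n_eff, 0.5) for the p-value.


Step 1: Discard zero differences. Original n = 13; n_eff = number of nonzero differences = 13.
Nonzero differences (with sign): +8, -6, +9, +2, -4, -8, -2, +8, +7, +1, -5, -9, +1
Step 2: Count signs: positive = 7, negative = 6.
Step 3: Under H0: P(positive) = 0.5, so the number of positives S ~ Bin(13, 0.5).
Step 4: Two-sided exact p-value = sum of Bin(13,0.5) probabilities at or below the observed probability = 1.000000.
Step 5: alpha = 0.05. fail to reject H0.

n_eff = 13, pos = 7, neg = 6, p = 1.000000, fail to reject H0.


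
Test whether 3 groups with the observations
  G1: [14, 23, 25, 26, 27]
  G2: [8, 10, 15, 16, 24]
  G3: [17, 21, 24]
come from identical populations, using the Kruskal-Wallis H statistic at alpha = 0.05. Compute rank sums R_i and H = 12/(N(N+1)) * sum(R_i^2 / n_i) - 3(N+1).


Step 1: Combine all N = 13 observations and assign midranks.
sorted (value, group, rank): (8,G2,1), (10,G2,2), (14,G1,3), (15,G2,4), (16,G2,5), (17,G3,6), (21,G3,7), (23,G1,8), (24,G2,9.5), (24,G3,9.5), (25,G1,11), (26,G1,12), (27,G1,13)
Step 2: Sum ranks within each group.
R_1 = 47 (n_1 = 5)
R_2 = 21.5 (n_2 = 5)
R_3 = 22.5 (n_3 = 3)
Step 3: H = 12/(N(N+1)) * sum(R_i^2/n_i) - 3(N+1)
     = 12/(13*14) * (47^2/5 + 21.5^2/5 + 22.5^2/3) - 3*14
     = 0.065934 * 703 - 42
     = 4.351648.
Step 4: Ties present; correction factor C = 1 - 6/(13^3 - 13) = 0.997253. Corrected H = 4.351648 / 0.997253 = 4.363636.
Step 5: Under H0, H ~ chi^2(2); p-value = 0.112836.
Step 6: alpha = 0.05. fail to reject H0.

H = 4.3636, df = 2, p = 0.112836, fail to reject H0.


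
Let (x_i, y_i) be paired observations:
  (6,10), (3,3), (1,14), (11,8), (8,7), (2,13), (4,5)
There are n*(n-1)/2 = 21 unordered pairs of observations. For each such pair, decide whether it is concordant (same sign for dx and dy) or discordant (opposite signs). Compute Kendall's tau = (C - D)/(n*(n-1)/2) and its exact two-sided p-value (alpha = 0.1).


Step 1: Enumerate the 21 unordered pairs (i,j) with i<j and classify each by sign(x_j-x_i) * sign(y_j-y_i).
  (1,2):dx=-3,dy=-7->C; (1,3):dx=-5,dy=+4->D; (1,4):dx=+5,dy=-2->D; (1,5):dx=+2,dy=-3->D
  (1,6):dx=-4,dy=+3->D; (1,7):dx=-2,dy=-5->C; (2,3):dx=-2,dy=+11->D; (2,4):dx=+8,dy=+5->C
  (2,5):dx=+5,dy=+4->C; (2,6):dx=-1,dy=+10->D; (2,7):dx=+1,dy=+2->C; (3,4):dx=+10,dy=-6->D
  (3,5):dx=+7,dy=-7->D; (3,6):dx=+1,dy=-1->D; (3,7):dx=+3,dy=-9->D; (4,5):dx=-3,dy=-1->C
  (4,6):dx=-9,dy=+5->D; (4,7):dx=-7,dy=-3->C; (5,6):dx=-6,dy=+6->D; (5,7):dx=-4,dy=-2->C
  (6,7):dx=+2,dy=-8->D
Step 2: C = 8, D = 13, total pairs = 21.
Step 3: tau = (C - D)/(n(n-1)/2) = (8 - 13)/21 = -0.238095.
Step 4: Exact two-sided p-value (enumerate n! = 5040 permutations of y under H0): p = 0.561905.
Step 5: alpha = 0.1. fail to reject H0.

tau_b = -0.2381 (C=8, D=13), p = 0.561905, fail to reject H0.


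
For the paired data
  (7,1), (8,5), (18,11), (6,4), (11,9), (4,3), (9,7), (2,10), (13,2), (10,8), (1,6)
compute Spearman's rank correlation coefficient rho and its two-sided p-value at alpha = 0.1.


Step 1: Rank x and y separately (midranks; no ties here).
rank(x): 7->5, 8->6, 18->11, 6->4, 11->9, 4->3, 9->7, 2->2, 13->10, 10->8, 1->1
rank(y): 1->1, 5->5, 11->11, 4->4, 9->9, 3->3, 7->7, 10->10, 2->2, 8->8, 6->6
Step 2: d_i = R_x(i) - R_y(i); compute d_i^2.
  (5-1)^2=16, (6-5)^2=1, (11-11)^2=0, (4-4)^2=0, (9-9)^2=0, (3-3)^2=0, (7-7)^2=0, (2-10)^2=64, (10-2)^2=64, (8-8)^2=0, (1-6)^2=25
sum(d^2) = 170.
Step 3: rho = 1 - 6*170 / (11*(11^2 - 1)) = 1 - 1020/1320 = 0.227273.
Step 4: Under H0, t = rho * sqrt((n-2)/(1-rho^2)) = 0.7001 ~ t(9).
Step 5: Two-sided p-value from the t-distribution with 9 df = 0.501536.
Step 6: alpha = 0.1. fail to reject H0.

rho = 0.2273, p = 0.501536, fail to reject H0 at alpha = 0.1.


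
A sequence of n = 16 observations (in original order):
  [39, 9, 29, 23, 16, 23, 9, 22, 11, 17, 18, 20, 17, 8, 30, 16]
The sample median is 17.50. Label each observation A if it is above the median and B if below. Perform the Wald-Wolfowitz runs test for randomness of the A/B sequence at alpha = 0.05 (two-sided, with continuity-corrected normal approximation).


Step 1: Compute median = 17.50; label A = above, B = below.
Labels in order: ABAABABABBAABBAB  (n_A = 8, n_B = 8)
Step 2: Count runs R = 12.
Step 3: Under H0 (random ordering), E[R] = 2*n_A*n_B/(n_A+n_B) + 1 = 2*8*8/16 + 1 = 9.0000.
        Var[R] = 2*n_A*n_B*(2*n_A*n_B - n_A - n_B) / ((n_A+n_B)^2 * (n_A+n_B-1)) = 14336/3840 = 3.7333.
        SD[R] = 1.9322.
Step 4: Continuity-corrected z = (R - 0.5 - E[R]) / SD[R] = (12 - 0.5 - 9.0000) / 1.9322 = 1.2939.
Step 5: Two-sided p-value via normal approximation = 2*(1 - Phi(|z|)) = 0.195709.
Step 6: alpha = 0.05. fail to reject H0.

R = 12, z = 1.2939, p = 0.195709, fail to reject H0.


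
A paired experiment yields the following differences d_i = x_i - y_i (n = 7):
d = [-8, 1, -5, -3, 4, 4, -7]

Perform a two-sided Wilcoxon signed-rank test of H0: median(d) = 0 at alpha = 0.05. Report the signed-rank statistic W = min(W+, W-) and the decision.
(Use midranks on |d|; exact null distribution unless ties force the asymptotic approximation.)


Step 1: Drop any zero differences (none here) and take |d_i|.
|d| = [8, 1, 5, 3, 4, 4, 7]
Step 2: Midrank |d_i| (ties get averaged ranks).
ranks: |8|->7, |1|->1, |5|->5, |3|->2, |4|->3.5, |4|->3.5, |7|->6
Step 3: Attach original signs; sum ranks with positive sign and with negative sign.
W+ = 1 + 3.5 + 3.5 = 8
W- = 7 + 5 + 2 + 6 = 20
(Check: W+ + W- = 28 should equal n(n+1)/2 = 28.)
Step 4: Test statistic W = min(W+, W-) = 8.
Step 5: Ties in |d|, so use the tie-corrected normal approximation.
        E[W] = n(n+1)/4 = 7*8/4 = 14.
        Tie groups: |d|=4 (t=2); sum(t^3 - t) = 6.
        Var[W] = n(n+1)(2n+1)/24 - sum(t^3-t)/48 = 840/24 - 6/48 = 34.875.
        z = (W - E[W]) / sqrt(Var[W]) = (8 - 14) / 5.9055 = -1.0160.
        Two-sided p = 2*Phi(z) = 0.309629.
Step 6: alpha = 0.05. fail to reject H0.

W+ = 8, W- = 20, W = min = 8, p = 0.309629, fail to reject H0.


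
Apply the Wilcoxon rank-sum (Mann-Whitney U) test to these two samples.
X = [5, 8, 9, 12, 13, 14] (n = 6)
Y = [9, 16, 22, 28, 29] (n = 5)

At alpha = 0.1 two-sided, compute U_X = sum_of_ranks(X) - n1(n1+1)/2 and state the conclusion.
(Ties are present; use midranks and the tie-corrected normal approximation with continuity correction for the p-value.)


Step 1: Combine and sort all 11 observations; assign midranks.
sorted (value, group): (5,X), (8,X), (9,X), (9,Y), (12,X), (13,X), (14,X), (16,Y), (22,Y), (28,Y), (29,Y)
ranks: 5->1, 8->2, 9->3.5, 9->3.5, 12->5, 13->6, 14->7, 16->8, 22->9, 28->10, 29->11
Step 2: Rank sum for X: R1 = 1 + 2 + 3.5 + 5 + 6 + 7 = 24.5.
Step 3: U_X = R1 - n1(n1+1)/2 = 24.5 - 6*7/2 = 24.5 - 21 = 3.5.
       U_Y = n1*n2 - U_X = 30 - 3.5 = 26.5.
Step 4: Ties are present, so use the tie-corrected normal approximation (with continuity correction) for the p-value.
Step 5: p-value = 0.044126; compare to alpha = 0.1. reject H0.

U_X = 3.5, p = 0.044126, reject H0 at alpha = 0.1.


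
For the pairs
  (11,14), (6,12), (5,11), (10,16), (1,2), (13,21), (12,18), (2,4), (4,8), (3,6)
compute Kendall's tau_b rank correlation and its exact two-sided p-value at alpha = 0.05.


Step 1: Enumerate the 45 unordered pairs (i,j) with i<j and classify each by sign(x_j-x_i) * sign(y_j-y_i).
  (1,2):dx=-5,dy=-2->C; (1,3):dx=-6,dy=-3->C; (1,4):dx=-1,dy=+2->D; (1,5):dx=-10,dy=-12->C
  (1,6):dx=+2,dy=+7->C; (1,7):dx=+1,dy=+4->C; (1,8):dx=-9,dy=-10->C; (1,9):dx=-7,dy=-6->C
  (1,10):dx=-8,dy=-8->C; (2,3):dx=-1,dy=-1->C; (2,4):dx=+4,dy=+4->C; (2,5):dx=-5,dy=-10->C
  (2,6):dx=+7,dy=+9->C; (2,7):dx=+6,dy=+6->C; (2,8):dx=-4,dy=-8->C; (2,9):dx=-2,dy=-4->C
  (2,10):dx=-3,dy=-6->C; (3,4):dx=+5,dy=+5->C; (3,5):dx=-4,dy=-9->C; (3,6):dx=+8,dy=+10->C
  (3,7):dx=+7,dy=+7->C; (3,8):dx=-3,dy=-7->C; (3,9):dx=-1,dy=-3->C; (3,10):dx=-2,dy=-5->C
  (4,5):dx=-9,dy=-14->C; (4,6):dx=+3,dy=+5->C; (4,7):dx=+2,dy=+2->C; (4,8):dx=-8,dy=-12->C
  (4,9):dx=-6,dy=-8->C; (4,10):dx=-7,dy=-10->C; (5,6):dx=+12,dy=+19->C; (5,7):dx=+11,dy=+16->C
  (5,8):dx=+1,dy=+2->C; (5,9):dx=+3,dy=+6->C; (5,10):dx=+2,dy=+4->C; (6,7):dx=-1,dy=-3->C
  (6,8):dx=-11,dy=-17->C; (6,9):dx=-9,dy=-13->C; (6,10):dx=-10,dy=-15->C; (7,8):dx=-10,dy=-14->C
  (7,9):dx=-8,dy=-10->C; (7,10):dx=-9,dy=-12->C; (8,9):dx=+2,dy=+4->C; (8,10):dx=+1,dy=+2->C
  (9,10):dx=-1,dy=-2->C
Step 2: C = 44, D = 1, total pairs = 45.
Step 3: tau = (C - D)/(n(n-1)/2) = (44 - 1)/45 = 0.955556.
Step 4: Exact two-sided p-value (enumerate n! = 3628800 permutations of y under H0): p = 0.000006.
Step 5: alpha = 0.05. reject H0.

tau_b = 0.9556 (C=44, D=1), p = 0.000006, reject H0.


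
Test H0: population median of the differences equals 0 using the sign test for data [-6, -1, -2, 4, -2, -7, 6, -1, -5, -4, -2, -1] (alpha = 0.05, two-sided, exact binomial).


Step 1: Discard zero differences. Original n = 12; n_eff = number of nonzero differences = 12.
Nonzero differences (with sign): -6, -1, -2, +4, -2, -7, +6, -1, -5, -4, -2, -1
Step 2: Count signs: positive = 2, negative = 10.
Step 3: Under H0: P(positive) = 0.5, so the number of positives S ~ Bin(12, 0.5).
Step 4: Two-sided exact p-value = sum of Bin(12,0.5) probabilities at or below the observed probability = 0.038574.
Step 5: alpha = 0.05. reject H0.

n_eff = 12, pos = 2, neg = 10, p = 0.038574, reject H0.
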